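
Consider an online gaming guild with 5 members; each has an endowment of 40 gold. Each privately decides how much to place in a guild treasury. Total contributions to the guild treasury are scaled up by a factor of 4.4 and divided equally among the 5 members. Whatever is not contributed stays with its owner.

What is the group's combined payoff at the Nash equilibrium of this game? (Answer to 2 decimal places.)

Each contributed unit returns 4.4/5 = 0.8800 to its contributor — below 1 — so contributing 0 is dominant for every player. At the Nash equilibrium everyone keeps their 40, and the group total is 5 × 40 = 200.

200.00 gold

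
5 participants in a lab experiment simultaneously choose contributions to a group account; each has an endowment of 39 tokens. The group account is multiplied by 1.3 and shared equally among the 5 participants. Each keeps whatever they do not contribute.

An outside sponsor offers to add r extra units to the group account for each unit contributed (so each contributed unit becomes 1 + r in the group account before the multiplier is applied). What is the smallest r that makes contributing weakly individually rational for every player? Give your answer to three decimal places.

With matching at rate r, one contributed unit becomes (1 + r) in the group account and returns 1.3 × (1 + r) / 5 to the contributor.
Setting this equal to 1: 1 + r = 5/1.3 = 3.8462.
So the minimum matching rate is r = 3.8462 − 1 = 2.846.

2.846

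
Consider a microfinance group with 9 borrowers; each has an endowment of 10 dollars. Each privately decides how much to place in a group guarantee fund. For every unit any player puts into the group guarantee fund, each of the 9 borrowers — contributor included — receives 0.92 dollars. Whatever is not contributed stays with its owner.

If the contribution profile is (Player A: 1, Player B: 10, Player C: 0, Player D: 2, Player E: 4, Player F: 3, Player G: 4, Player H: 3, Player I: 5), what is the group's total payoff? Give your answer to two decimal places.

Total contributed: 1 + 10 + 0 + 2 + 4 + 3 + 4 + 3 + 5 = 32; total kept: 9 × 10 − 32 = 58.
The group guarantee fund pays out 0.92 × 9 × 32 = 264.96 in aggregate.
Group total = 58 + 264.96 = 322.96.

322.96 dollars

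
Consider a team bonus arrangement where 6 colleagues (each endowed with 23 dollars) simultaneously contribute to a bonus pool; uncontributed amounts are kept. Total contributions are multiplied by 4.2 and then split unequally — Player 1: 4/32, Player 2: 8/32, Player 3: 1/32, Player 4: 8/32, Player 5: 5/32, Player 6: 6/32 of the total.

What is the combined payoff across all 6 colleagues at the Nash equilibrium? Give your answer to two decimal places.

285.20 dollars

Each unit j contributes comes back to j as 4.2 × (j's share), so j prefers to contribute only if that share exceeds 1/4.2 = 0.2381; otherwise keeping the unit dominates.
Player 2 and Player 4 clear that bar, contributing 23 each; the remaining 4 contribute 0. Total contributed: 46.
The bonus pool pays out 4.2 × 46 = 193.20 in total (split across the unequal shares, but the aggregate is all that matters for the group sum).
The 4 free-riders keep 23 each, adding 92. Group total = 92 + 193.20 = 285.20.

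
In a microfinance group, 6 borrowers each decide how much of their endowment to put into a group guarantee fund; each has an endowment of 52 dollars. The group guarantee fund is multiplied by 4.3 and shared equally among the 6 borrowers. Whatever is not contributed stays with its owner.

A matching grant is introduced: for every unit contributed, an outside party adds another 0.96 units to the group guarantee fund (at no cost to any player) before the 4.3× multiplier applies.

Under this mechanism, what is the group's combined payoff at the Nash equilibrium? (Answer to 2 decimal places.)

2629.54 dollars

With the mechanism, a contributed unit returns 4.3 × 1.96 / 6 = 1.4047 per unit of net cost to the contributor — now above 1 — so contributing fully is weakly dominant for every player.
So the Nash equilibrium is full contribution by all 6; the group earns 4.3 × 1.96 × 312 = 2629.54.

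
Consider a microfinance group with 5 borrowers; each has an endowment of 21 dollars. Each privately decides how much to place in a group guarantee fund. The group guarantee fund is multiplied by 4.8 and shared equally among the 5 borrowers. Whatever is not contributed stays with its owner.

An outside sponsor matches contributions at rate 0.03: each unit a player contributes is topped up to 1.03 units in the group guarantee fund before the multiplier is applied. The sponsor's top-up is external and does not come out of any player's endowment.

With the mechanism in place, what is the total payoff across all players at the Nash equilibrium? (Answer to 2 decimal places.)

The effective private return is 4.8 × 1.03 / 5 = 0.9888, which is still under 1, so the mechanism doesn't change anyone's dominant strategy: zero contribution.
Everyone keeps their endowment and the group total is 5 × 21 = 105.

105.00 dollars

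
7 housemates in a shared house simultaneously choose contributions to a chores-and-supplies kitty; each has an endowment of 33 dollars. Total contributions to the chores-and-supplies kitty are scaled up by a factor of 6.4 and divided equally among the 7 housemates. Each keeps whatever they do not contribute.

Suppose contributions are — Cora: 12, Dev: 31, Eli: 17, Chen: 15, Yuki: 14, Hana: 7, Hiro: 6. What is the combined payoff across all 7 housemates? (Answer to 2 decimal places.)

781.80 dollars

Total contributed: 12 + 31 + 17 + 15 + 14 + 7 + 6 = 102; total kept: 7 × 33 − 102 = 129.
The chores-and-supplies kitty pays out 6.4 × 102 = 652.80 in aggregate.
Group total = 129 + 652.80 = 781.80.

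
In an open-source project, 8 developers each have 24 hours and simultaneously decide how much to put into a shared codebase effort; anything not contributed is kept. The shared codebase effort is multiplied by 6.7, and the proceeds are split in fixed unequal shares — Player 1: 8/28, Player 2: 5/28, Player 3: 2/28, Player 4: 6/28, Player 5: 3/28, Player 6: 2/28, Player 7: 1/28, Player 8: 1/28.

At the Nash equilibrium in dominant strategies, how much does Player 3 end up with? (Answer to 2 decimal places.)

For player j, contributing a unit is worthwhile iff 6.7 × (j's share) ≥ 1, i.e. iff j's share is at least 0.1493.
Player 1, Player 2 and Player 4 are above the threshold, contributing 24 each; the remaining 5 contribute 0. Total contributed: 72.
Player 3 keeps 24 and receives 6.7 × 72 × 2/28 = 34.46 from the shared codebase effort, for a payoff of 58.46.

58.46 hours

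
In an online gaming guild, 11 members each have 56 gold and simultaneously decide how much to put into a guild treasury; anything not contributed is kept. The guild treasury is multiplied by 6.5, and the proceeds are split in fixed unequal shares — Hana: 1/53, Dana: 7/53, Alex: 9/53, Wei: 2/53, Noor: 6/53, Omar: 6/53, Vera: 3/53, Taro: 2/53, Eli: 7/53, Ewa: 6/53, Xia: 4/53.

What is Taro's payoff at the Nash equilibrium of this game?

A player with share s gets back 6.5·s per unit contributed, so full contribution is dominant for anyone with s > 1/6.5 = 0.1538 and zero contribution is dominant for anyone below.
Alex alone (share 9/53) is above the threshold, contributing 56; the remaining 10 contribute 0. Total contributed: 56.
Taro keeps 56 and receives 6.5 × 56 × 2/53 = 13.74 from the guild treasury, for a payoff of 69.74.

69.74 gold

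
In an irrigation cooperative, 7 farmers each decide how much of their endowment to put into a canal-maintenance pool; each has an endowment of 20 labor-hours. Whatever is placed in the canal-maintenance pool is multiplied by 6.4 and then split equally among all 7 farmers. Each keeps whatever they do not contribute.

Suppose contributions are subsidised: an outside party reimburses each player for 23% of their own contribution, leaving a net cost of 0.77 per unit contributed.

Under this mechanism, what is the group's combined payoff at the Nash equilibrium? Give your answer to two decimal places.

928.20 labor-hours

With the mechanism, a contributed unit returns (6.4/7) / 0.77 = 1.1874 per unit of net cost to the contributor — now above 1 — so contributing fully is weakly dominant for every player.
So the Nash equilibrium is full contribution by all 7; the group earns 7 × (20 × 0.23 + 6.4 × 20) = 928.20.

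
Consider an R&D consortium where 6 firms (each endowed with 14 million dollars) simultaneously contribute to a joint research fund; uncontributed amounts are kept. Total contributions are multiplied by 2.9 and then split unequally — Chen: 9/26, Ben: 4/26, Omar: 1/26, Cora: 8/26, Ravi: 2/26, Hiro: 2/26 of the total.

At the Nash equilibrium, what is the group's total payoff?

110.60 million dollars

Each unit j contributes comes back to j as 2.9 × (j's share), so j prefers to contribute only if that share exceeds 1/2.9 = 0.3448; otherwise keeping the unit dominates.
The only share above 0.3448 is Chen's 9/26, contributing 14; the remaining 5 contribute 0. Total contributed: 14.
The joint research fund pays out 2.9 × 14 = 40.60 in total (split across the unequal shares, but the aggregate is all that matters for the group sum).
The 5 free-riders keep 14 each, adding 70. Group total = 70 + 40.60 = 110.60.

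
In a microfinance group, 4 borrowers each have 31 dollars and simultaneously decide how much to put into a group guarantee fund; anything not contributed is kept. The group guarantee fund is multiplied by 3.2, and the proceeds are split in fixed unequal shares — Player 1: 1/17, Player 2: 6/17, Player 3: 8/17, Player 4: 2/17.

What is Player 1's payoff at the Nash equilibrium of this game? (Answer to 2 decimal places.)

42.67 dollars

A player with share s gets back 3.2·s per unit contributed, so full contribution is dominant for anyone with s > 1/3.2 = 0.3125 and zero contribution is dominant for anyone below.
The shares above 0.3125 belong to Player 2 and Player 3, contributing 31 each; the remaining 2 contribute 0. Total contributed: 62.
Player 1 keeps 31 and receives 3.2 × 62 × 1/17 = 11.67 from the group guarantee fund, for a payoff of 42.67.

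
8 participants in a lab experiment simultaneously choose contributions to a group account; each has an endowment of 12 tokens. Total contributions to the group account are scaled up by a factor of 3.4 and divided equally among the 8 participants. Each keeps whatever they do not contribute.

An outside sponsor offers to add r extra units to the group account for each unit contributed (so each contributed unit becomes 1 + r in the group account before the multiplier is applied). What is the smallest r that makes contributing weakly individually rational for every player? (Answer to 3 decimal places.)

With matching at rate r, one contributed unit becomes (1 + r) in the group account and returns 3.4 × (1 + r) / 8 to the contributor.
Setting this equal to 1: 1 + r = 8/3.4 = 2.3529.
So the minimum matching rate is r = 2.3529 − 1 = 1.353.

1.353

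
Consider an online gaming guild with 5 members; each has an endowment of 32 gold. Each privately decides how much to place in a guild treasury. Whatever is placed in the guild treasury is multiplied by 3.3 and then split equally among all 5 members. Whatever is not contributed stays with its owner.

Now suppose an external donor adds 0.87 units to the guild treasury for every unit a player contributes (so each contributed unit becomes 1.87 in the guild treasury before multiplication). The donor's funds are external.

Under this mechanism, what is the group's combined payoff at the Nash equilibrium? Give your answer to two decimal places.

With the mechanism, a contributed unit returns 3.3 × 1.87 / 5 = 1.2342 per unit of net cost to the contributor — now above 1 — so contributing fully is weakly dominant for every player.
At the Nash equilibrium everyone contributes 32. Group total payoff = 3.3 × 1.87 × 160 = 987.36.

987.36 gold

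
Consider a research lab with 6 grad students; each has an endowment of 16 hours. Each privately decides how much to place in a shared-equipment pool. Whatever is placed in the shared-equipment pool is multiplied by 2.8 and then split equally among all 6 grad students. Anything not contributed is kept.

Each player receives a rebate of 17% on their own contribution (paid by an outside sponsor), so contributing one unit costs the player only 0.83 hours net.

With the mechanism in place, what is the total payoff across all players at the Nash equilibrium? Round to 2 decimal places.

Even with the mechanism, each unit contributed returns only (2.8/6) / 0.83 = 0.5622 per unit of net cost, so contributing nothing is still dominant.
At the Nash equilibrium no one contributes; group total payoff = 6 × 16 = 96.

96.00 hours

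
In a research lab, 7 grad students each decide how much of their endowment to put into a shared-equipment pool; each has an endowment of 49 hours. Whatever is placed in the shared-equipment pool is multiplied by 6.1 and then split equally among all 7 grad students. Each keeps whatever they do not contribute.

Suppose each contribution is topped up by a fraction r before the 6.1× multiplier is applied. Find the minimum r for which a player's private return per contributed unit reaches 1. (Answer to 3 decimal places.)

With matching at rate r, one contributed unit becomes (1 + r) in the shared-equipment pool and returns 6.1 × (1 + r) / 7 to the contributor.
Setting this equal to 1: 1 + r = 7/6.1 = 1.1475.
So the minimum matching rate is r = 1.1475 − 1 = 0.148.

0.148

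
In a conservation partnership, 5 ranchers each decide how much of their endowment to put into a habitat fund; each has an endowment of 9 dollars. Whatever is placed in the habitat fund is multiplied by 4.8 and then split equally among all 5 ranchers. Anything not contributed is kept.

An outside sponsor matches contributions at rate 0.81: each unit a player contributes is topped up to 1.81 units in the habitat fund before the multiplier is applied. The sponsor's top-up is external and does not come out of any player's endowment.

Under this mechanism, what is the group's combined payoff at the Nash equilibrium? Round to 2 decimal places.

390.96 dollars

The effective private return per unit is now 4.8 × 1.81 / 5 = 1.7376 > 1, so every player's dominant strategy flips to full contribution.
At the Nash equilibrium everyone contributes 9. Group total payoff = 4.8 × 1.81 × 45 = 390.96.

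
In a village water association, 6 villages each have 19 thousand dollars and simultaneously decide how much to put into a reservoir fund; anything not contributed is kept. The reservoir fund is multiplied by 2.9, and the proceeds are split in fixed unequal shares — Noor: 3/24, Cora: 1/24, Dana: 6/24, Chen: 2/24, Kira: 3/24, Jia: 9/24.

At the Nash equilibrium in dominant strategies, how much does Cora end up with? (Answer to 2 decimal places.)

A player with share s gets back 2.9·s per unit contributed, so full contribution is dominant for anyone with s > 1/2.9 = 0.3448 and zero contribution is dominant for anyone below.
Jia alone (share 9/24) is above the threshold, contributing 19; the remaining 5 contribute 0. Total contributed: 19.
Cora keeps 19 and receives 2.9 × 19 × 1/24 = 2.30 from the reservoir fund, for a payoff of 21.30.

21.30 thousand dollars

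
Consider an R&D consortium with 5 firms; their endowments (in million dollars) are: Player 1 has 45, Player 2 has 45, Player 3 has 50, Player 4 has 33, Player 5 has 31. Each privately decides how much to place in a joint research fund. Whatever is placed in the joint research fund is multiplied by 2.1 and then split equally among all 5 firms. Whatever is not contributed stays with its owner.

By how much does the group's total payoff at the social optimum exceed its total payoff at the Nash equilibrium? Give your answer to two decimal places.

224.40 million dollars

The private return per contributed unit is 2.1/5 = 0.4200 < 1 for every player regardless of endowment, so the Nash equilibrium is zero contribution and the group total is Σ E_j = 45 + 45 + 50 + 33 + 31 = 204.
Each contributed unit returns 2.100 to the group, so the social optimum is full contribution by everyone: group total = 2.100 × 204 = 428.40.
Efficiency loss = (2.100 − 1) × 204 = 224.40.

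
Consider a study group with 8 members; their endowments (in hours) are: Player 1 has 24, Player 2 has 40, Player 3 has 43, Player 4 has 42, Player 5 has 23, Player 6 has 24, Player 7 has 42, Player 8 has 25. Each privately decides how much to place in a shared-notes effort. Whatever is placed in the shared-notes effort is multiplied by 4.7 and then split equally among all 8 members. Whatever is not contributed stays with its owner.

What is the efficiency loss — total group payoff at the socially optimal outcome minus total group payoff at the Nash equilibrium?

973.10 hours

The private return per contributed unit is 4.7/8 = 0.5875 < 1 for every player regardless of endowment, so the Nash equilibrium is zero contribution and the group total is Σ E_j = 24 + 40 + 43 + 42 + 23 + 24 + 42 + 25 = 263.
Each contributed unit returns 4.700 to the group, so the social optimum is full contribution by everyone: group total = 4.700 × 263 = 1236.10.
Efficiency loss = (4.700 − 1) × 263 = 973.10.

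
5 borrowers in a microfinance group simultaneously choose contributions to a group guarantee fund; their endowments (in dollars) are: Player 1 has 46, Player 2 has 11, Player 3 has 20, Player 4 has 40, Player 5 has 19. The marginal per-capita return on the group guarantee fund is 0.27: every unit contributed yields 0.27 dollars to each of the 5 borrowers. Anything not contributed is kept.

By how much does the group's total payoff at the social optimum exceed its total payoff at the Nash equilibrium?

47.60 dollars

The private return per contributed unit is 0.27 < 1 for everyone, so the Nash equilibrium is zero contribution and the group total is Σ E_j = 46 + 11 + 20 + 40 + 19 = 136.
Each contributed unit returns 1.350 to the group, so the social optimum is full contribution by everyone: group total = 1.350 × 136 = 183.60.
Efficiency loss = (1.350 − 1) × 136 = 47.60.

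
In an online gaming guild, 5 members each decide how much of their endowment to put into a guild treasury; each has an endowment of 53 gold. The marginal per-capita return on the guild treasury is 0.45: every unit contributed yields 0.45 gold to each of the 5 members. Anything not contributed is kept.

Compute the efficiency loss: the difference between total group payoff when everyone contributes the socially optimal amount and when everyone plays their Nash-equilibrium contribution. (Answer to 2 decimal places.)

The private return per contributed unit is 0.45 < 1, so contributing 0 is dominant for every player. At the Nash equilibrium everyone keeps their 53, and the group total is 5 × 53 = 265.
Each contributed unit returns 2.250 to the group as a whole (0.45 to each of 5 players), which exceeds 1, so the social optimum is full contribution: group total = 2.250 × 265 = 596.25.
Efficiency loss = 596.25 − 265 = 331.25.

331.25 gold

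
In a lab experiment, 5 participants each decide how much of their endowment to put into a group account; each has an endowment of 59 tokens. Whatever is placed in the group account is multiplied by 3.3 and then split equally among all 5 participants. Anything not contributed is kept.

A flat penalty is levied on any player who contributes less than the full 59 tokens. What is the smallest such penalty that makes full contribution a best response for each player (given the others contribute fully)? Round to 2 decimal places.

Given the others contribute fully, the best deviation is to contribute 0 (any partial contribution still incurs the fine and gives up units whose private return 0.6600 is below 1).
Deviating from 59 to 0 saves 59 tokens but forfeits the deviator's share of the drop in the group account: 3.3/5 × 59 = 38.94.
So the deviation gain is 59 − 38.94 = 20.06, and the fine must be at least 20.06 tokens to wipe it out.

20.06 tokens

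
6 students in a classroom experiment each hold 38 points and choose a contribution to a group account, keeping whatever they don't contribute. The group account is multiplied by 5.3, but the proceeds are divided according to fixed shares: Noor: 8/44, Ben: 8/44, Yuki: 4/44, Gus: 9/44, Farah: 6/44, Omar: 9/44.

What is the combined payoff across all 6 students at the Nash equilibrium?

Each unit j contributes comes back to j as 5.3 × (j's share), so j prefers to contribute only if that share exceeds 1/5.3 = 0.1887; otherwise keeping the unit dominates.
The shares above 0.1887 belong to Gus and Omar, contributing 38 each; the remaining 4 contribute 0. Total contributed: 76.
The group account pays out 5.3 × 76 = 402.80 in total (split across the unequal shares, but the aggregate is all that matters for the group sum).
The 4 free-riders keep 38 each, adding 152. Group total = 152 + 402.80 = 554.80.

554.80 points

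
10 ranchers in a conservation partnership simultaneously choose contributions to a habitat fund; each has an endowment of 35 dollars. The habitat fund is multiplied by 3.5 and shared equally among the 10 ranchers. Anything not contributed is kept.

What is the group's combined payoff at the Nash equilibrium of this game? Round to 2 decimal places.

350.00 dollars

Each contributed unit returns 3.5/10 = 0.3500 to its contributor — below 1 — so contributing 0 is dominant for every player. At the Nash equilibrium everyone keeps their 35, and the group total is 10 × 35 = 350.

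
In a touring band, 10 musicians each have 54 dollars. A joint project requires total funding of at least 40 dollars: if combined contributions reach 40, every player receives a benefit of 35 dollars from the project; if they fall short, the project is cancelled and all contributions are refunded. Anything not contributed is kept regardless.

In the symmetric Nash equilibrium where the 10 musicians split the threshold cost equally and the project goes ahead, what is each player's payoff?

Equal share of the threshold: 40/10 = 4.
At this profile no one gains by cutting their contribution: any cut drops the total below 40, the project is cancelled, contributions are refunded, and the deviator ends with 54, which is less than 54 − 4 + 35 = 85. Contributing more than 4 just wastes the excess. So contributing exactly 4 is a best response.
Each player's payoff: 54 − 4 + 35 = 85.

85 dollars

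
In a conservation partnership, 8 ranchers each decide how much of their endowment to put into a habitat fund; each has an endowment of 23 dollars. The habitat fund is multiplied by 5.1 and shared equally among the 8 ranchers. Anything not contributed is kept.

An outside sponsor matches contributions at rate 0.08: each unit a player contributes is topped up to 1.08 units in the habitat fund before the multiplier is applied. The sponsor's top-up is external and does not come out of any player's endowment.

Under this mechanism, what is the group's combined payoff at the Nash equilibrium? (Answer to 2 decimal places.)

With the mechanism, a contributed unit returns 5.1 × 1.08 / 8 = 0.6885 per unit of net cost — still below 1 — so contributing 0 remains dominant for every player.
Everyone keeps their endowment and the group total is 8 × 23 = 184.

184.00 dollars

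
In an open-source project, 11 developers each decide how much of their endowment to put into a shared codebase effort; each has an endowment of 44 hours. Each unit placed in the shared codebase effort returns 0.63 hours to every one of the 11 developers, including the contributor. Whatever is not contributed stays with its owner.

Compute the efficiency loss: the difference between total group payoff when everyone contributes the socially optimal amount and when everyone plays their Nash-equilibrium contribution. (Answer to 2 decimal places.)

The private return per contributed unit is 0.63 < 1, so contributing 0 is dominant for every player. At the Nash equilibrium everyone keeps their 44, and the group total is 11 × 44 = 484.
Each contributed unit returns 6.930 to the group as a whole (0.63 to each of 11 players), which exceeds 1, so the social optimum is full contribution: group total = 6.930 × 484 = 3354.12.
Efficiency loss = 3354.12 − 484 = 2870.12.

2870.12 hours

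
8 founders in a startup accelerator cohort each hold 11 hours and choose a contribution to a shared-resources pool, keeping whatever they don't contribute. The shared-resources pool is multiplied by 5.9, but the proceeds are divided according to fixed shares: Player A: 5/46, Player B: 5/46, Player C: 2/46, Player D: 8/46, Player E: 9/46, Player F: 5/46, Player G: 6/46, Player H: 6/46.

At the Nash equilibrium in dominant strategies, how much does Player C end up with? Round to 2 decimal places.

Each unit j contributes comes back to j as 5.9 × (j's share), so j prefers to contribute only if that share exceeds 1/5.9 = 0.1695; otherwise keeping the unit dominates.
Player D and Player E clear that bar, contributing 11 each; the remaining 6 contribute 0. Total contributed: 22.
Player C keeps 11 and receives 5.9 × 22 × 2/46 = 5.64 from the shared-resources pool, for a payoff of 16.64.

16.64 hours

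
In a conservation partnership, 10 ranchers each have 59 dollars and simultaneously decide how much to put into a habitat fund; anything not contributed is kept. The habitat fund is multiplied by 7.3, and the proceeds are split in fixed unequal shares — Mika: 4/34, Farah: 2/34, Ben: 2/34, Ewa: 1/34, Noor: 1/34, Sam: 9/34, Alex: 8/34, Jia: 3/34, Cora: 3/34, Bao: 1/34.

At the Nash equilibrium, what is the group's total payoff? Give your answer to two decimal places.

For player j, contributing a unit is worthwhile iff 7.3 × (j's share) ≥ 1, i.e. iff j's share is at least 0.1370.
Sam and Alex clear that bar, contributing 59 each; the remaining 8 contribute 0. Total contributed: 118.
The habitat fund pays out 7.3 × 118 = 861.40 in total (split across the unequal shares, but the aggregate is all that matters for the group sum).
The 8 free-riders keep 59 each, adding 472. Group total = 472 + 861.40 = 1333.40.

1333.40 dollars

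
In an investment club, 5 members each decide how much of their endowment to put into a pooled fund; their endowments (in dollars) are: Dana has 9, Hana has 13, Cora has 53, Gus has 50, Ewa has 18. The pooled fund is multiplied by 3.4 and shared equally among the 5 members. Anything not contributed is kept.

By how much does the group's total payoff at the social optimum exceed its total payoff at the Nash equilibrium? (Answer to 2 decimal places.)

343.20 dollars

The private return per contributed unit is 3.4/5 = 0.6800 < 1 for every player regardless of endowment, so the Nash equilibrium is zero contribution and the group total is Σ E_j = 9 + 13 + 53 + 50 + 18 = 143.
Each contributed unit returns 3.400 to the group, so the social optimum is full contribution by everyone: group total = 3.400 × 143 = 486.20.
Efficiency loss = (3.400 − 1) × 143 = 343.20.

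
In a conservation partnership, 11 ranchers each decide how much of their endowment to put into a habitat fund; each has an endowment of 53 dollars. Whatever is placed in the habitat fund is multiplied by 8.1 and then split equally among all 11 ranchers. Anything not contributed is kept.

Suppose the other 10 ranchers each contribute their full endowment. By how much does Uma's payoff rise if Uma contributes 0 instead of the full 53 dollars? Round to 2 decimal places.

Switching from a contribution of 53 to 0 lets Uma keep an extra 53 dollars, but lowers the habitat fund by 53, which costs Uma their own share of that drop: 8.1/11 × 53 = 39.03.
Net gain = 53 − 39.03 = 13.97. The private return per contributed unit (0.7364) is below 1, so free-riding is indeed the best response regardless of what the others do.

13.97 dollars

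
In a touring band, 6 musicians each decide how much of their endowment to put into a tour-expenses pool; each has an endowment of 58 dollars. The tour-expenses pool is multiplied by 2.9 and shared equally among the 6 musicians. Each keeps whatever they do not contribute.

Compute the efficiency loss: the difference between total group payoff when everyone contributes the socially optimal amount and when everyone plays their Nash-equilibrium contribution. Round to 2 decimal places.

Each contributed unit returns 2.9/6 = 0.4833 to its contributor — below 1 — so contributing 0 is dominant for every player. At the Nash equilibrium everyone keeps their 58, and the group total is 6 × 58 = 348.
Each contributed unit returns 2.900 to the group as a whole (0.4833 to each of 6 players), which exceeds 1, so the social optimum is full contribution: group total = 2.900 × 348 = 1009.20.
Efficiency loss = 1009.20 − 348 = 661.20.

661.20 dollars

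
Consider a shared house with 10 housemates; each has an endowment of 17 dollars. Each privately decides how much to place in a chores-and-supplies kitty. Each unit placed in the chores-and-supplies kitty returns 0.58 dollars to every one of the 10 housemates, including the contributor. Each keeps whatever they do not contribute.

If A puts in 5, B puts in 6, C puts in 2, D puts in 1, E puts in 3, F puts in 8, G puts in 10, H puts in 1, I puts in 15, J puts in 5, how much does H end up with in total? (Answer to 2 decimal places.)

Total contributed: 5 + 6 + 2 + 1 + 3 + 8 + 10 + 1 + 15 + 5 = 56.
Each receives 0.58 × 56 = 32.48 from the chores-and-supplies kitty.
H keeps 17 − 1 = 16, so H's payoff is 16 + 32.48 = 48.48.

48.48 dollars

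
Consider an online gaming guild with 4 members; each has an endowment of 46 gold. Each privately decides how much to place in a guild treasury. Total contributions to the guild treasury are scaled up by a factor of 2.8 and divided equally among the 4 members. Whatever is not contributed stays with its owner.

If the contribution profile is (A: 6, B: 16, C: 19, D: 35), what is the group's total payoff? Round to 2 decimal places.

320.80 gold

Total contributed: 6 + 16 + 19 + 35 = 76; total kept: 4 × 46 − 76 = 108.
The guild treasury pays out 2.8 × 76 = 212.80 in aggregate.
Group total = 108 + 212.80 = 320.80.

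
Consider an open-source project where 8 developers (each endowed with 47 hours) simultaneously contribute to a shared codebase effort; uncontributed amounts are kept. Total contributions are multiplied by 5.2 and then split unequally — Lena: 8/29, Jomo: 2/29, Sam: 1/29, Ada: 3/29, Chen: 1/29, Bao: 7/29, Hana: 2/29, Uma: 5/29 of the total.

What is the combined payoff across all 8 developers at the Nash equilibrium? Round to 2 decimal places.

Each unit j contributes comes back to j as 5.2 × (j's share), so j prefers to contribute only if that share exceeds 1/5.2 = 0.1923; otherwise keeping the unit dominates.
Lena and Bao are above the threshold, contributing 47 each; the remaining 6 contribute 0. Total contributed: 94.
The shared codebase effort pays out 5.2 × 94 = 488.80 in total (split across the unequal shares, but the aggregate is all that matters for the group sum).
The 6 free-riders keep 47 each, adding 282. Group total = 282 + 488.80 = 770.80.

770.80 hours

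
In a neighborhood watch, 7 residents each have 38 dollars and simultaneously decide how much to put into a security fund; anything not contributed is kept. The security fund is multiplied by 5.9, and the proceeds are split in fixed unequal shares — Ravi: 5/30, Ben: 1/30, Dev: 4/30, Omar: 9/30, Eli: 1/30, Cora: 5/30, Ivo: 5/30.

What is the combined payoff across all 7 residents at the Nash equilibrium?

452.20 dollars

Player j's private return per contributed unit is 5.9 × (j's share). Contributing is weakly dominant for j when that share is at least 1/5.9 = 0.1695, and contributing 0 is dominant otherwise.
The only share above 0.1695 is Omar's 9/30, contributing 38; the remaining 6 contribute 0. Total contributed: 38.
The security fund pays out 5.9 × 38 = 224.20 in total (split across the unequal shares, but the aggregate is all that matters for the group sum).
The 6 free-riders keep 38 each, adding 228. Group total = 228 + 224.20 = 452.20.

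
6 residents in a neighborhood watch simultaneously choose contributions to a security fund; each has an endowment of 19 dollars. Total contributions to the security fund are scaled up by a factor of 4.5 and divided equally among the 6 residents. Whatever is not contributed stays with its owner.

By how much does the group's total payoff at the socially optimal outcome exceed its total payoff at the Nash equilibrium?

Each contributed unit returns 4.5/6 = 0.7500 to its contributor — below 1 — so contributing 0 is dominant for every player. At the Nash equilibrium everyone keeps their 19, and the group total is 6 × 19 = 114.
Each contributed unit returns 4.500 to the group as a whole (0.7500 to each of 6 players), which exceeds 1, so the social optimum is full contribution: group total = 4.500 × 114 = 513.00.
Efficiency loss = 513.00 − 114 = 399.00.

399.00 dollars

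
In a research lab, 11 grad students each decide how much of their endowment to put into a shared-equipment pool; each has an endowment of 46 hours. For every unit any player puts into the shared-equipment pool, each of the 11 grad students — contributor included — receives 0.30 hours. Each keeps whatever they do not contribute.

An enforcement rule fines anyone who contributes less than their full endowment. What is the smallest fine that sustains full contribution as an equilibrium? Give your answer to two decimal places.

32.20 hours

Given the others contribute fully, the best deviation is to contribute 0 (any partial contribution still incurs the fine and gives up units whose private return 0.30 is below 1).
Deviating from 46 to 0 saves 46 hours but forfeits the deviator's share of the drop in the shared-equipment pool: 0.30 × 46 = 13.80.
So the deviation gain is 46 − 13.80 = 32.20, and the fine must be at least 32.20 hours to wipe it out.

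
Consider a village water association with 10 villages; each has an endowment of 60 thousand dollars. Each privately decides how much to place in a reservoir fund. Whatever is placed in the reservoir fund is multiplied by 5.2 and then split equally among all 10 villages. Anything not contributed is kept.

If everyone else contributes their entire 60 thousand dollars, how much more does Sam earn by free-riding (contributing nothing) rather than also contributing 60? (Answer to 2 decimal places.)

28.80 thousand dollars

Switching from a contribution of 60 to 0 lets Sam keep an extra 60 thousand dollars, but lowers the reservoir fund by 60, which costs Sam their own share of that drop: 5.2/10 × 60 = 31.20.
Net gain = 60 − 31.20 = 28.80. The private return per contributed unit (0.5200) is below 1, so free-riding is indeed the best response regardless of what the others do.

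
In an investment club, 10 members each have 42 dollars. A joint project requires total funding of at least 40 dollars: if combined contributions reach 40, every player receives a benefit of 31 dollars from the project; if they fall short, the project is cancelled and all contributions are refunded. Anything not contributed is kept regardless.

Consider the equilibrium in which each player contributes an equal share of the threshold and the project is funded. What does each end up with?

69 dollars

Equal share of the threshold: 40/10 = 4.
At this profile no one gains by cutting their contribution: any cut drops the total below 40, the project is cancelled, contributions are refunded, and the deviator ends with 42, which is less than 42 − 4 + 31 = 69. Contributing more than 4 just wastes the excess. So contributing exactly 4 is a best response.
Each player's payoff: 42 − 4 + 31 = 69.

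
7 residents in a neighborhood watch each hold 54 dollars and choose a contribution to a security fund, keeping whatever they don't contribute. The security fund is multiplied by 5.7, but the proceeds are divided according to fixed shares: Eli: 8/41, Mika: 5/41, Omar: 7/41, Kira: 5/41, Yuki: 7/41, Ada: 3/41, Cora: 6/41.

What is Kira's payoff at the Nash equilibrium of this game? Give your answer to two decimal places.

91.54 dollars

A player with share s gets back 5.7·s per unit contributed, so full contribution is dominant for anyone with s > 1/5.7 = 0.1754 and zero contribution is dominant for anyone below.
The only share above 0.1754 is Eli's 8/41, contributing 54; the remaining 6 contribute 0. Total contributed: 54.
Kira keeps 54 and receives 5.7 × 54 × 5/41 = 37.54 from the security fund, for a payoff of 91.54.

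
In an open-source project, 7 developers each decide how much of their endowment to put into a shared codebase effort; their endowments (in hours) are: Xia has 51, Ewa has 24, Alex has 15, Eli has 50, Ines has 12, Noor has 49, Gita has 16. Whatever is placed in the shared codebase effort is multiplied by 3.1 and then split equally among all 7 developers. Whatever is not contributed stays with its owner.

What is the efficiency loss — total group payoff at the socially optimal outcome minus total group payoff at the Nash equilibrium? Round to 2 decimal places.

The private return per contributed unit is 3.1/7 = 0.4429 < 1 for every player regardless of endowment, so the Nash equilibrium is zero contribution and the group total is Σ E_j = 51 + 24 + 15 + 50 + 12 + 49 + 16 = 217.
Each contributed unit returns 3.100 to the group, so the social optimum is full contribution by everyone: group total = 3.100 × 217 = 672.70.
Efficiency loss = (3.100 − 1) × 217 = 455.70.

455.70 hours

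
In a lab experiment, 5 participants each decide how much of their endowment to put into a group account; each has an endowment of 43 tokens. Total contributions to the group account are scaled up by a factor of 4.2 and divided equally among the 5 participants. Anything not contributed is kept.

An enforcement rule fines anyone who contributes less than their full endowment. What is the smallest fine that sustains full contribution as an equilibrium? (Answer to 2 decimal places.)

6.88 tokens

Given the others contribute fully, the best deviation is to contribute 0 (any partial contribution still incurs the fine and gives up units whose private return 0.8400 is below 1).
Deviating from 43 to 0 saves 43 tokens but forfeits the deviator's share of the drop in the group account: 4.2/5 × 43 = 36.12.
So the deviation gain is 43 − 36.12 = 6.88, and the fine must be at least 6.88 tokens to wipe it out.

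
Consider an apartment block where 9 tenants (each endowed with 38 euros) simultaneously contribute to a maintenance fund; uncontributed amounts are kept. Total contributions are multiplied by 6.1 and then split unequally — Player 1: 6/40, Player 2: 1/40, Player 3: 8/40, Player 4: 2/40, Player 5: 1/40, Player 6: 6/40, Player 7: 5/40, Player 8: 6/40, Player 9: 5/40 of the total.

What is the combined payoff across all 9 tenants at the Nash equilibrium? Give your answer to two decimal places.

For player j, contributing a unit is worthwhile iff 6.1 × (j's share) ≥ 1, i.e. iff j's share is at least 0.1639.
The only share above 0.1639 is Player 3's 8/40, contributing 38; the remaining 8 contribute 0. Total contributed: 38.
The maintenance fund pays out 6.1 × 38 = 231.80 in total (split across the unequal shares, but the aggregate is all that matters for the group sum).
The 8 free-riders keep 38 each, adding 304. Group total = 304 + 231.80 = 535.80.

535.80 euros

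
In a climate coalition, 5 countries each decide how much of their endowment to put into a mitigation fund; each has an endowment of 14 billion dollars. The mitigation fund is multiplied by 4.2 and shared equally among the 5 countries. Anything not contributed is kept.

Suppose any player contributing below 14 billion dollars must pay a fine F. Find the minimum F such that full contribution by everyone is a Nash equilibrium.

2.24 billion dollars

Given the others contribute fully, the best deviation is to contribute 0 (any partial contribution still incurs the fine and gives up units whose private return 0.8400 is below 1).
Deviating from 14 to 0 saves 14 billion dollars but forfeits the deviator's share of the drop in the mitigation fund: 4.2/5 × 14 = 11.76.
So the deviation gain is 14 − 11.76 = 2.24, and the fine must be at least 2.24 billion dollars to wipe it out.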